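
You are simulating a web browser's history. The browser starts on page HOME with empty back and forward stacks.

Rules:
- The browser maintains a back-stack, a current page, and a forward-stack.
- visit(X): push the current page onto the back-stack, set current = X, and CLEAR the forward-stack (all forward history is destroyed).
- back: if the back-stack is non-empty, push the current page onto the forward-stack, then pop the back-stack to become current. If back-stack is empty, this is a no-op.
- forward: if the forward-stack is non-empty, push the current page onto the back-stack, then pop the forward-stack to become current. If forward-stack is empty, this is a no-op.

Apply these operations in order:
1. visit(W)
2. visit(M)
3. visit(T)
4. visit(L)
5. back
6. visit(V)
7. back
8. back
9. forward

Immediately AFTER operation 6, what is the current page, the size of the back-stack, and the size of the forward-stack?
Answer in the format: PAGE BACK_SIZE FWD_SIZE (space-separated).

After 1 (visit(W)): cur=W back=1 fwd=0
After 2 (visit(M)): cur=M back=2 fwd=0
After 3 (visit(T)): cur=T back=3 fwd=0
After 4 (visit(L)): cur=L back=4 fwd=0
After 5 (back): cur=T back=3 fwd=1
After 6 (visit(V)): cur=V back=4 fwd=0

V 4 0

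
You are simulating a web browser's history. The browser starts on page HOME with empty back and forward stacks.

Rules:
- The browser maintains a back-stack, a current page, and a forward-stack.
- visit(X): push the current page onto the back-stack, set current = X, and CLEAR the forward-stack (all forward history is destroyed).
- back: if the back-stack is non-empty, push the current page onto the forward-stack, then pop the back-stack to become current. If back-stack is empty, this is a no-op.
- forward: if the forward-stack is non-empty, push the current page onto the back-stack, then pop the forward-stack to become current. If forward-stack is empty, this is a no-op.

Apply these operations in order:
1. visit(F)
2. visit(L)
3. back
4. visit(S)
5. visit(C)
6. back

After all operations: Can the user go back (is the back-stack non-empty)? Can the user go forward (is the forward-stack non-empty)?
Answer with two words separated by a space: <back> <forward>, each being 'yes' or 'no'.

Answer: yes yes

Derivation:
After 1 (visit(F)): cur=F back=1 fwd=0
After 2 (visit(L)): cur=L back=2 fwd=0
After 3 (back): cur=F back=1 fwd=1
After 4 (visit(S)): cur=S back=2 fwd=0
After 5 (visit(C)): cur=C back=3 fwd=0
After 6 (back): cur=S back=2 fwd=1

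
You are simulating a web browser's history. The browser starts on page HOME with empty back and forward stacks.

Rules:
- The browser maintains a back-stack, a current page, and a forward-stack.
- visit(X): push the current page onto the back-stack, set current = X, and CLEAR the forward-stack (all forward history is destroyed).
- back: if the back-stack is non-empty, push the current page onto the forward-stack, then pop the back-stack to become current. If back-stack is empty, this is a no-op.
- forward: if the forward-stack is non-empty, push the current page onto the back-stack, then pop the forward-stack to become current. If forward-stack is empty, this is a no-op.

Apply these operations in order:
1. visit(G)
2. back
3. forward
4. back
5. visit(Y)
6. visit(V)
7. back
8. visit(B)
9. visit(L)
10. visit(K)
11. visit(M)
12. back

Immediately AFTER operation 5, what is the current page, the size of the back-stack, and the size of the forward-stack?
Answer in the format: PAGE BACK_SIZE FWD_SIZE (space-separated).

After 1 (visit(G)): cur=G back=1 fwd=0
After 2 (back): cur=HOME back=0 fwd=1
After 3 (forward): cur=G back=1 fwd=0
After 4 (back): cur=HOME back=0 fwd=1
After 5 (visit(Y)): cur=Y back=1 fwd=0

Y 1 0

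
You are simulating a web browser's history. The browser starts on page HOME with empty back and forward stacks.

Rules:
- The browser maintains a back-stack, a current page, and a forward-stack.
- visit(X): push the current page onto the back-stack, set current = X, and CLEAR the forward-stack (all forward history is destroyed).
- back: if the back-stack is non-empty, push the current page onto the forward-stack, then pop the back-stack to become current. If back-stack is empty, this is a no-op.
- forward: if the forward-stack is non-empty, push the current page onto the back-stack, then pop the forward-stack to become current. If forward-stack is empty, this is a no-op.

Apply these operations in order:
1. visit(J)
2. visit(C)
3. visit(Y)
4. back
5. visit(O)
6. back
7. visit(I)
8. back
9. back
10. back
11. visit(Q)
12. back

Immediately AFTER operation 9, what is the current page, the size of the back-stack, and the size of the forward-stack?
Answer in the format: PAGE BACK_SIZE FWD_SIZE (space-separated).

After 1 (visit(J)): cur=J back=1 fwd=0
After 2 (visit(C)): cur=C back=2 fwd=0
After 3 (visit(Y)): cur=Y back=3 fwd=0
After 4 (back): cur=C back=2 fwd=1
After 5 (visit(O)): cur=O back=3 fwd=0
After 6 (back): cur=C back=2 fwd=1
After 7 (visit(I)): cur=I back=3 fwd=0
After 8 (back): cur=C back=2 fwd=1
After 9 (back): cur=J back=1 fwd=2

J 1 2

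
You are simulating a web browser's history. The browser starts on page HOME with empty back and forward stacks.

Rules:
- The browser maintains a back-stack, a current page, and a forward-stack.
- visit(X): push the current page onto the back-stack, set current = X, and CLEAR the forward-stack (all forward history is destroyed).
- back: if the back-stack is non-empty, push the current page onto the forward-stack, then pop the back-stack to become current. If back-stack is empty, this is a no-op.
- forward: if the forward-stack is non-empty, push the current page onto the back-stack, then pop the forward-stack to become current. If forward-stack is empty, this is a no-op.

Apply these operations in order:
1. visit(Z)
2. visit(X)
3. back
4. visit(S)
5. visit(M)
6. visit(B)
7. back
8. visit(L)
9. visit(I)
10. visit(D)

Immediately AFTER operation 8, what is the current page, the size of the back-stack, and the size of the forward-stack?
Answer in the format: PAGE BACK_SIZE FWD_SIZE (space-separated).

After 1 (visit(Z)): cur=Z back=1 fwd=0
After 2 (visit(X)): cur=X back=2 fwd=0
After 3 (back): cur=Z back=1 fwd=1
After 4 (visit(S)): cur=S back=2 fwd=0
After 5 (visit(M)): cur=M back=3 fwd=0
After 6 (visit(B)): cur=B back=4 fwd=0
After 7 (back): cur=M back=3 fwd=1
After 8 (visit(L)): cur=L back=4 fwd=0

L 4 0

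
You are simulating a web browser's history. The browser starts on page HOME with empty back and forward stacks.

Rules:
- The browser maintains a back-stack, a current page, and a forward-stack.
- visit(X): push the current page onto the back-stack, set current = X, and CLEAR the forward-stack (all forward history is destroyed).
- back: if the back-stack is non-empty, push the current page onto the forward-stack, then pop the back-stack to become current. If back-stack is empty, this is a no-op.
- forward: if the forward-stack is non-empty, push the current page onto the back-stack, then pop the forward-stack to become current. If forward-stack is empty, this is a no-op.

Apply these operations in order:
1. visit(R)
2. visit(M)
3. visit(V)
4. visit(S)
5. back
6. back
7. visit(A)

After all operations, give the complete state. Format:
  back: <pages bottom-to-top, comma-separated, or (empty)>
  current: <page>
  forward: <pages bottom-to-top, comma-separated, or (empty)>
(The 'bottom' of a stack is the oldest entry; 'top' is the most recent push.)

Answer: back: HOME,R,M
current: A
forward: (empty)

Derivation:
After 1 (visit(R)): cur=R back=1 fwd=0
After 2 (visit(M)): cur=M back=2 fwd=0
After 3 (visit(V)): cur=V back=3 fwd=0
After 4 (visit(S)): cur=S back=4 fwd=0
After 5 (back): cur=V back=3 fwd=1
After 6 (back): cur=M back=2 fwd=2
After 7 (visit(A)): cur=A back=3 fwd=0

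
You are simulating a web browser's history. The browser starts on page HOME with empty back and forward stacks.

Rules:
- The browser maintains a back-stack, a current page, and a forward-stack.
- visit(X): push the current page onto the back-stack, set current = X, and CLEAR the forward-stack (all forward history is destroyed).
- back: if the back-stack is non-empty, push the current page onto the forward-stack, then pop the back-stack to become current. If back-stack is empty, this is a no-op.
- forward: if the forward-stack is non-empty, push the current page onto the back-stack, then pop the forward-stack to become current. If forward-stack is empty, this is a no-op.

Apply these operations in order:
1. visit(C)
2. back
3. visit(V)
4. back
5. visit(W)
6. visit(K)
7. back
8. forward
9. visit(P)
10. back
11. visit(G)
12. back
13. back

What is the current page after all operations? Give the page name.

Answer: W

Derivation:
After 1 (visit(C)): cur=C back=1 fwd=0
After 2 (back): cur=HOME back=0 fwd=1
After 3 (visit(V)): cur=V back=1 fwd=0
After 4 (back): cur=HOME back=0 fwd=1
After 5 (visit(W)): cur=W back=1 fwd=0
After 6 (visit(K)): cur=K back=2 fwd=0
After 7 (back): cur=W back=1 fwd=1
After 8 (forward): cur=K back=2 fwd=0
After 9 (visit(P)): cur=P back=3 fwd=0
After 10 (back): cur=K back=2 fwd=1
After 11 (visit(G)): cur=G back=3 fwd=0
After 12 (back): cur=K back=2 fwd=1
After 13 (back): cur=W back=1 fwd=2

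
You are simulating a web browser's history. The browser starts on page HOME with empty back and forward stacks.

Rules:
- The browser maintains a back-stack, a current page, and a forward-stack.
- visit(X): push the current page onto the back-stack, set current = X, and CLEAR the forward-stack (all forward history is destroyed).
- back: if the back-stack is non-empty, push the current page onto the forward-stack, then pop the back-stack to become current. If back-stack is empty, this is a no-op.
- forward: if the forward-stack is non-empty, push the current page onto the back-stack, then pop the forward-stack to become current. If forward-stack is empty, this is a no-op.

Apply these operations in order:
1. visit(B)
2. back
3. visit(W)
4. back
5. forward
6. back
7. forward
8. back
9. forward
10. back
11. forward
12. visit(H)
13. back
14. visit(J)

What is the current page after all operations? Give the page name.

After 1 (visit(B)): cur=B back=1 fwd=0
After 2 (back): cur=HOME back=0 fwd=1
After 3 (visit(W)): cur=W back=1 fwd=0
After 4 (back): cur=HOME back=0 fwd=1
After 5 (forward): cur=W back=1 fwd=0
After 6 (back): cur=HOME back=0 fwd=1
After 7 (forward): cur=W back=1 fwd=0
After 8 (back): cur=HOME back=0 fwd=1
After 9 (forward): cur=W back=1 fwd=0
After 10 (back): cur=HOME back=0 fwd=1
After 11 (forward): cur=W back=1 fwd=0
After 12 (visit(H)): cur=H back=2 fwd=0
After 13 (back): cur=W back=1 fwd=1
After 14 (visit(J)): cur=J back=2 fwd=0

Answer: J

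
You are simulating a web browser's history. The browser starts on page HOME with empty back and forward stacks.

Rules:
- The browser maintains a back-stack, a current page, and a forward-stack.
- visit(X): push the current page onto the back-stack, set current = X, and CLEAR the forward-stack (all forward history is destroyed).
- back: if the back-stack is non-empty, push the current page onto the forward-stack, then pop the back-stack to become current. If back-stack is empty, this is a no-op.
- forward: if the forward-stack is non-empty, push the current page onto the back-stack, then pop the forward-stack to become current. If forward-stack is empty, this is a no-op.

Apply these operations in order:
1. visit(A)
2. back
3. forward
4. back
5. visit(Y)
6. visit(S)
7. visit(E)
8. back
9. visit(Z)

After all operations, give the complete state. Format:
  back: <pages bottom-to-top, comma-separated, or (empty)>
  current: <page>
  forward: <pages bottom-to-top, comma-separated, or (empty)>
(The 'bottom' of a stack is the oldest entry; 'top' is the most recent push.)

After 1 (visit(A)): cur=A back=1 fwd=0
After 2 (back): cur=HOME back=0 fwd=1
After 3 (forward): cur=A back=1 fwd=0
After 4 (back): cur=HOME back=0 fwd=1
After 5 (visit(Y)): cur=Y back=1 fwd=0
After 6 (visit(S)): cur=S back=2 fwd=0
After 7 (visit(E)): cur=E back=3 fwd=0
After 8 (back): cur=S back=2 fwd=1
After 9 (visit(Z)): cur=Z back=3 fwd=0

Answer: back: HOME,Y,S
current: Z
forward: (empty)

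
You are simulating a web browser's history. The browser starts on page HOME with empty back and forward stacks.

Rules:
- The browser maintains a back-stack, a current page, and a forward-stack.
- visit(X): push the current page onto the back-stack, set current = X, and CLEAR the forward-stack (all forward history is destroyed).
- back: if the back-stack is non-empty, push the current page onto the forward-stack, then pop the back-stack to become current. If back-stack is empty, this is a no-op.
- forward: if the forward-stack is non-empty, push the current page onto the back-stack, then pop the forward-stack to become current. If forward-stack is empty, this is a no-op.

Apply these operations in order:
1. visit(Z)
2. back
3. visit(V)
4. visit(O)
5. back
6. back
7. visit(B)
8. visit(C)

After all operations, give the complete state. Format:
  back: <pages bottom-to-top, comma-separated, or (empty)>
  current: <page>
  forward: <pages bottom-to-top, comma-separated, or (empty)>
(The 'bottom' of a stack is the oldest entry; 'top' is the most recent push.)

Answer: back: HOME,B
current: C
forward: (empty)

Derivation:
After 1 (visit(Z)): cur=Z back=1 fwd=0
After 2 (back): cur=HOME back=0 fwd=1
After 3 (visit(V)): cur=V back=1 fwd=0
After 4 (visit(O)): cur=O back=2 fwd=0
After 5 (back): cur=V back=1 fwd=1
After 6 (back): cur=HOME back=0 fwd=2
After 7 (visit(B)): cur=B back=1 fwd=0
After 8 (visit(C)): cur=C back=2 fwd=0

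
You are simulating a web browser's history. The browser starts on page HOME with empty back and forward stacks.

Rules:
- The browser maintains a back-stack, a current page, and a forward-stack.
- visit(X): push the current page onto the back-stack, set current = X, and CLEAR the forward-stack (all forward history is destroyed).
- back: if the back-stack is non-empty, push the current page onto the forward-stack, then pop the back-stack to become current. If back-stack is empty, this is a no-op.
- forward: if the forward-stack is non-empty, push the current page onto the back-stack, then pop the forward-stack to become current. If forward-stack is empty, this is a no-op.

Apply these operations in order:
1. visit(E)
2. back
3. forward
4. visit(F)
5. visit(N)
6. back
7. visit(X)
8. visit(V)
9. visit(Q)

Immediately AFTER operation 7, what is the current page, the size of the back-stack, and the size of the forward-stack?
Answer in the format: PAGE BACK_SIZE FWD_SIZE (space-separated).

After 1 (visit(E)): cur=E back=1 fwd=0
After 2 (back): cur=HOME back=0 fwd=1
After 3 (forward): cur=E back=1 fwd=0
After 4 (visit(F)): cur=F back=2 fwd=0
After 5 (visit(N)): cur=N back=3 fwd=0
After 6 (back): cur=F back=2 fwd=1
After 7 (visit(X)): cur=X back=3 fwd=0

X 3 0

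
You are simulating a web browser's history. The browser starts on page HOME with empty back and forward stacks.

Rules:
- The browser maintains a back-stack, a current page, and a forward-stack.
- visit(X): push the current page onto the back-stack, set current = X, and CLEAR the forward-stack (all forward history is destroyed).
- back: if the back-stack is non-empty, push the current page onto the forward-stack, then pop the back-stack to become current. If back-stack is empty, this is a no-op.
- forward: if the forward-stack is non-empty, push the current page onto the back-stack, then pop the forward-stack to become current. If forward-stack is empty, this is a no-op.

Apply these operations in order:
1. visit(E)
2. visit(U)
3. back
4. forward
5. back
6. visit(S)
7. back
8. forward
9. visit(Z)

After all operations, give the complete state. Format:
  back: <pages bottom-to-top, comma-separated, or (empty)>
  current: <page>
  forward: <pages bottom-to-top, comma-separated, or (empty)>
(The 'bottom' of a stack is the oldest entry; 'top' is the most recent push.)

After 1 (visit(E)): cur=E back=1 fwd=0
After 2 (visit(U)): cur=U back=2 fwd=0
After 3 (back): cur=E back=1 fwd=1
After 4 (forward): cur=U back=2 fwd=0
After 5 (back): cur=E back=1 fwd=1
After 6 (visit(S)): cur=S back=2 fwd=0
After 7 (back): cur=E back=1 fwd=1
After 8 (forward): cur=S back=2 fwd=0
After 9 (visit(Z)): cur=Z back=3 fwd=0

Answer: back: HOME,E,S
current: Z
forward: (empty)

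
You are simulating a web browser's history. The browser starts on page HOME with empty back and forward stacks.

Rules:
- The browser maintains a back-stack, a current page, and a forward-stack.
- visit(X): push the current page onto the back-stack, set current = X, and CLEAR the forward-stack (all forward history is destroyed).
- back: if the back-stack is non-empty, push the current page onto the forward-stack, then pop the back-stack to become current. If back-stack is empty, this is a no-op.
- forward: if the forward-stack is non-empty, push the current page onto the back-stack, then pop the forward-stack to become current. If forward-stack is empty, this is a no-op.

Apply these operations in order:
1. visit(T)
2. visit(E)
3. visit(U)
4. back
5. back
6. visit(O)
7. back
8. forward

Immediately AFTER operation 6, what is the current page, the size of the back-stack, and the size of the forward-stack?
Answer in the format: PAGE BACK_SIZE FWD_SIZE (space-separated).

After 1 (visit(T)): cur=T back=1 fwd=0
After 2 (visit(E)): cur=E back=2 fwd=0
After 3 (visit(U)): cur=U back=3 fwd=0
After 4 (back): cur=E back=2 fwd=1
After 5 (back): cur=T back=1 fwd=2
After 6 (visit(O)): cur=O back=2 fwd=0

O 2 0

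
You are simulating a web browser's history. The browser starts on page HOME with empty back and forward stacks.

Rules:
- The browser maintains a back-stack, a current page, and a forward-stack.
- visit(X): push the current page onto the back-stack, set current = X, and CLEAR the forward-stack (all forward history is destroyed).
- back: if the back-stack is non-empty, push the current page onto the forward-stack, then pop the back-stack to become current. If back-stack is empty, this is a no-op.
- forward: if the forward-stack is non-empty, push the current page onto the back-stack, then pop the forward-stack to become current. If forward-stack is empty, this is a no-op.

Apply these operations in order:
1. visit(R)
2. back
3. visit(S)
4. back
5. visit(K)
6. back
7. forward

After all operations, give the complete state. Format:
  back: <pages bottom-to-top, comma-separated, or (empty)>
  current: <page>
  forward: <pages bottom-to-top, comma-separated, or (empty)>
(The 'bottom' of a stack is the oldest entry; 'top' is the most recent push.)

Answer: back: HOME
current: K
forward: (empty)

Derivation:
After 1 (visit(R)): cur=R back=1 fwd=0
After 2 (back): cur=HOME back=0 fwd=1
After 3 (visit(S)): cur=S back=1 fwd=0
After 4 (back): cur=HOME back=0 fwd=1
After 5 (visit(K)): cur=K back=1 fwd=0
After 6 (back): cur=HOME back=0 fwd=1
After 7 (forward): cur=K back=1 fwd=0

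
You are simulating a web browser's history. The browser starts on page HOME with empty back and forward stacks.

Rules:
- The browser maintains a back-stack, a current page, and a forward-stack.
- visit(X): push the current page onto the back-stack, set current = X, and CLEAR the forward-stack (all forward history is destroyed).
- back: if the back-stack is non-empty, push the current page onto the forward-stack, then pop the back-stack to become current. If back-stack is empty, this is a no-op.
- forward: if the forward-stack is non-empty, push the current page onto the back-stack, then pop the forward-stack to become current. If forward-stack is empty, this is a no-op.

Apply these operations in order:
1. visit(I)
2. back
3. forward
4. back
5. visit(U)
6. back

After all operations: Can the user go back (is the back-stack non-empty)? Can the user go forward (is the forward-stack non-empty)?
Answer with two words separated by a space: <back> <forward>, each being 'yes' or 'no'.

Answer: no yes

Derivation:
After 1 (visit(I)): cur=I back=1 fwd=0
After 2 (back): cur=HOME back=0 fwd=1
After 3 (forward): cur=I back=1 fwd=0
After 4 (back): cur=HOME back=0 fwd=1
After 5 (visit(U)): cur=U back=1 fwd=0
After 6 (back): cur=HOME back=0 fwd=1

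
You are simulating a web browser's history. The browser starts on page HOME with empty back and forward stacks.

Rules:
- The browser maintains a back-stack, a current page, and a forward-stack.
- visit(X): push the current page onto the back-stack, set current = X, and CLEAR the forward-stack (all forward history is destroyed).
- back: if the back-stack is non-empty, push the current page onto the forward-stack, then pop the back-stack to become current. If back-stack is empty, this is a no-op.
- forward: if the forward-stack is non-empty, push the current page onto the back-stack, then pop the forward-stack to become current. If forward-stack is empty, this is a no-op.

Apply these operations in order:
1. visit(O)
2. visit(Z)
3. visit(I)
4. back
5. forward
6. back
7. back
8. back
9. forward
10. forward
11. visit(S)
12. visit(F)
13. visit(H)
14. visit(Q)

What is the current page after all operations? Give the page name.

Answer: Q

Derivation:
After 1 (visit(O)): cur=O back=1 fwd=0
After 2 (visit(Z)): cur=Z back=2 fwd=0
After 3 (visit(I)): cur=I back=3 fwd=0
After 4 (back): cur=Z back=2 fwd=1
After 5 (forward): cur=I back=3 fwd=0
After 6 (back): cur=Z back=2 fwd=1
After 7 (back): cur=O back=1 fwd=2
After 8 (back): cur=HOME back=0 fwd=3
After 9 (forward): cur=O back=1 fwd=2
After 10 (forward): cur=Z back=2 fwd=1
After 11 (visit(S)): cur=S back=3 fwd=0
After 12 (visit(F)): cur=F back=4 fwd=0
After 13 (visit(H)): cur=H back=5 fwd=0
After 14 (visit(Q)): cur=Q back=6 fwd=0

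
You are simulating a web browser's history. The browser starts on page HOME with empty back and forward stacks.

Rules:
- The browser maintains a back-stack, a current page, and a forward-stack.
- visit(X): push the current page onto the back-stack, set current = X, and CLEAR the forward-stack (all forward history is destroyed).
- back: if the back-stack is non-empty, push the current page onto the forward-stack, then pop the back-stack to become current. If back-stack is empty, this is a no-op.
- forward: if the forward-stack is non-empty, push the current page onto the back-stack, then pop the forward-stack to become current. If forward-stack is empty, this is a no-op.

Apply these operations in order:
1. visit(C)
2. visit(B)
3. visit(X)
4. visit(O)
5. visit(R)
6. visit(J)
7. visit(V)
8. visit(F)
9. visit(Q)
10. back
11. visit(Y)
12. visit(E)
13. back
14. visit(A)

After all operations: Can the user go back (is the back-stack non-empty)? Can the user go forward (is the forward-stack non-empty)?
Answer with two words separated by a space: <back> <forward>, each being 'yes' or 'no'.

Answer: yes no

Derivation:
After 1 (visit(C)): cur=C back=1 fwd=0
After 2 (visit(B)): cur=B back=2 fwd=0
After 3 (visit(X)): cur=X back=3 fwd=0
After 4 (visit(O)): cur=O back=4 fwd=0
After 5 (visit(R)): cur=R back=5 fwd=0
After 6 (visit(J)): cur=J back=6 fwd=0
After 7 (visit(V)): cur=V back=7 fwd=0
After 8 (visit(F)): cur=F back=8 fwd=0
After 9 (visit(Q)): cur=Q back=9 fwd=0
After 10 (back): cur=F back=8 fwd=1
After 11 (visit(Y)): cur=Y back=9 fwd=0
After 12 (visit(E)): cur=E back=10 fwd=0
After 13 (back): cur=Y back=9 fwd=1
After 14 (visit(A)): cur=A back=10 fwd=0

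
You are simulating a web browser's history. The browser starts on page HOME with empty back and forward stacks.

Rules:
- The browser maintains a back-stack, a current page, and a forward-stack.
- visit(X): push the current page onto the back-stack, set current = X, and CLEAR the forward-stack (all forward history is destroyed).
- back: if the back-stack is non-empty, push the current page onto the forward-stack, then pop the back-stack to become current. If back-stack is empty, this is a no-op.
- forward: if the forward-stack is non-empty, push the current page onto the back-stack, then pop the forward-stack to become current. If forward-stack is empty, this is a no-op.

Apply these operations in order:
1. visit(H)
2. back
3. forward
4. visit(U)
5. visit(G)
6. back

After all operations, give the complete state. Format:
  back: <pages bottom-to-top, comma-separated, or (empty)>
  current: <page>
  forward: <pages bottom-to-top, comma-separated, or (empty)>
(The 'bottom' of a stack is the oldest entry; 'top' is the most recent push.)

Answer: back: HOME,H
current: U
forward: G

Derivation:
After 1 (visit(H)): cur=H back=1 fwd=0
After 2 (back): cur=HOME back=0 fwd=1
After 3 (forward): cur=H back=1 fwd=0
After 4 (visit(U)): cur=U back=2 fwd=0
After 5 (visit(G)): cur=G back=3 fwd=0
After 6 (back): cur=U back=2 fwd=1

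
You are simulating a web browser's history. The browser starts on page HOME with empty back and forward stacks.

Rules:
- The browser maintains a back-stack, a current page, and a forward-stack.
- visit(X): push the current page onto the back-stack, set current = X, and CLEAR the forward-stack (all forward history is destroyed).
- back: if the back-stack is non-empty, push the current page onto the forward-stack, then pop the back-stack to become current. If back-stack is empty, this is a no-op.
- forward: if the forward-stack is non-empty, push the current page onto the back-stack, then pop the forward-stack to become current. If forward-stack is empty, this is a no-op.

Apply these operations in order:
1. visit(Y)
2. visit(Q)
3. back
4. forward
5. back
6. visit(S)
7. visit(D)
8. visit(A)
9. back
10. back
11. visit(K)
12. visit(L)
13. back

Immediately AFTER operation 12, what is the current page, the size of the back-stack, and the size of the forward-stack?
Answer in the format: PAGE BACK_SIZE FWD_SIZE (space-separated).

After 1 (visit(Y)): cur=Y back=1 fwd=0
After 2 (visit(Q)): cur=Q back=2 fwd=0
After 3 (back): cur=Y back=1 fwd=1
After 4 (forward): cur=Q back=2 fwd=0
After 5 (back): cur=Y back=1 fwd=1
After 6 (visit(S)): cur=S back=2 fwd=0
After 7 (visit(D)): cur=D back=3 fwd=0
After 8 (visit(A)): cur=A back=4 fwd=0
After 9 (back): cur=D back=3 fwd=1
After 10 (back): cur=S back=2 fwd=2
After 11 (visit(K)): cur=K back=3 fwd=0
After 12 (visit(L)): cur=L back=4 fwd=0

L 4 0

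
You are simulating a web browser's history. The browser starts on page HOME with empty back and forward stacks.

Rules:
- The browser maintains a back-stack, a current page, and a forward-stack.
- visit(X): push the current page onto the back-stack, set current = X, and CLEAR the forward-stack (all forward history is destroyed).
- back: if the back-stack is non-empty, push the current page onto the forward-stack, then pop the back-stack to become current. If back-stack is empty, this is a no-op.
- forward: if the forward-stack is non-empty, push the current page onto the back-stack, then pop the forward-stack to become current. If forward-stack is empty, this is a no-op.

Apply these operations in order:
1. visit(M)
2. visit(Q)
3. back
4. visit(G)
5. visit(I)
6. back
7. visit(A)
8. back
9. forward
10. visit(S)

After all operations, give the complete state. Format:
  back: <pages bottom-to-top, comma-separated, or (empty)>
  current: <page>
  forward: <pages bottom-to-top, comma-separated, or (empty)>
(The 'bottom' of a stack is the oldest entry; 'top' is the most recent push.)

Answer: back: HOME,M,G,A
current: S
forward: (empty)

Derivation:
After 1 (visit(M)): cur=M back=1 fwd=0
After 2 (visit(Q)): cur=Q back=2 fwd=0
After 3 (back): cur=M back=1 fwd=1
After 4 (visit(G)): cur=G back=2 fwd=0
After 5 (visit(I)): cur=I back=3 fwd=0
After 6 (back): cur=G back=2 fwd=1
After 7 (visit(A)): cur=A back=3 fwd=0
After 8 (back): cur=G back=2 fwd=1
After 9 (forward): cur=A back=3 fwd=0
After 10 (visit(S)): cur=S back=4 fwd=0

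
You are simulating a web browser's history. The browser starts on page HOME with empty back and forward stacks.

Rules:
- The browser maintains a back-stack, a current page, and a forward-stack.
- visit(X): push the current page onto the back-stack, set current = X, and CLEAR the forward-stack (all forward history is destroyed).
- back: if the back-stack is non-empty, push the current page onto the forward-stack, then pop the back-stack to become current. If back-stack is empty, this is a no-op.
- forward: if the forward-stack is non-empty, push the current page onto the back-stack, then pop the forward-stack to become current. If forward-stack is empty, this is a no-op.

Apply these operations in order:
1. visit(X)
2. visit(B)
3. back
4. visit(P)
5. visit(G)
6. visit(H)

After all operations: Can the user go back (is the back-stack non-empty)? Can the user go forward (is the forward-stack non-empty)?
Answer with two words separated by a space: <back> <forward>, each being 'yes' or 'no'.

After 1 (visit(X)): cur=X back=1 fwd=0
After 2 (visit(B)): cur=B back=2 fwd=0
After 3 (back): cur=X back=1 fwd=1
After 4 (visit(P)): cur=P back=2 fwd=0
After 5 (visit(G)): cur=G back=3 fwd=0
After 6 (visit(H)): cur=H back=4 fwd=0

Answer: yes no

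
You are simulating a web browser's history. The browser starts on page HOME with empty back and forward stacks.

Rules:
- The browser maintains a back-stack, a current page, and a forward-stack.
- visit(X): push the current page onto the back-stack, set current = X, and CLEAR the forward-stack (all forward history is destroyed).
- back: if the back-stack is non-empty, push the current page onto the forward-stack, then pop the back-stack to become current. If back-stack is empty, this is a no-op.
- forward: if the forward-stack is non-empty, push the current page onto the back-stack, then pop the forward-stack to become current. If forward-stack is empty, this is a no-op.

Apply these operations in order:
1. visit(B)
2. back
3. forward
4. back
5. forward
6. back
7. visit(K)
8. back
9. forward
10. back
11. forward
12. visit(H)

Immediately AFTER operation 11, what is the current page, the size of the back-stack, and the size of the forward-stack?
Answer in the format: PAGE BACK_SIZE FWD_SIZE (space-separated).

After 1 (visit(B)): cur=B back=1 fwd=0
After 2 (back): cur=HOME back=0 fwd=1
After 3 (forward): cur=B back=1 fwd=0
After 4 (back): cur=HOME back=0 fwd=1
After 5 (forward): cur=B back=1 fwd=0
After 6 (back): cur=HOME back=0 fwd=1
After 7 (visit(K)): cur=K back=1 fwd=0
After 8 (back): cur=HOME back=0 fwd=1
After 9 (forward): cur=K back=1 fwd=0
After 10 (back): cur=HOME back=0 fwd=1
After 11 (forward): cur=K back=1 fwd=0

K 1 0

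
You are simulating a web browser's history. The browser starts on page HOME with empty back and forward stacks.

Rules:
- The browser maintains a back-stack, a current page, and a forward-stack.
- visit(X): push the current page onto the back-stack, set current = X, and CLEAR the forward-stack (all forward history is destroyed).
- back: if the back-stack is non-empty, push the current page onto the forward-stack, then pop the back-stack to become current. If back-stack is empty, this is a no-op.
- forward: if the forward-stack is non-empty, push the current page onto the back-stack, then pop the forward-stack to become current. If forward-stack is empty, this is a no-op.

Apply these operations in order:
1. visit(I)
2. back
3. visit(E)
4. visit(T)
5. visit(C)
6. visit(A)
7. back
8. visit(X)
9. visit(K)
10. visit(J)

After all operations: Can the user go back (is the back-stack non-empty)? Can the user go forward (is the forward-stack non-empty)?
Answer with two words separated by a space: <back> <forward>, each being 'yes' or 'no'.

After 1 (visit(I)): cur=I back=1 fwd=0
After 2 (back): cur=HOME back=0 fwd=1
After 3 (visit(E)): cur=E back=1 fwd=0
After 4 (visit(T)): cur=T back=2 fwd=0
After 5 (visit(C)): cur=C back=3 fwd=0
After 6 (visit(A)): cur=A back=4 fwd=0
After 7 (back): cur=C back=3 fwd=1
After 8 (visit(X)): cur=X back=4 fwd=0
After 9 (visit(K)): cur=K back=5 fwd=0
After 10 (visit(J)): cur=J back=6 fwd=0

Answer: yes no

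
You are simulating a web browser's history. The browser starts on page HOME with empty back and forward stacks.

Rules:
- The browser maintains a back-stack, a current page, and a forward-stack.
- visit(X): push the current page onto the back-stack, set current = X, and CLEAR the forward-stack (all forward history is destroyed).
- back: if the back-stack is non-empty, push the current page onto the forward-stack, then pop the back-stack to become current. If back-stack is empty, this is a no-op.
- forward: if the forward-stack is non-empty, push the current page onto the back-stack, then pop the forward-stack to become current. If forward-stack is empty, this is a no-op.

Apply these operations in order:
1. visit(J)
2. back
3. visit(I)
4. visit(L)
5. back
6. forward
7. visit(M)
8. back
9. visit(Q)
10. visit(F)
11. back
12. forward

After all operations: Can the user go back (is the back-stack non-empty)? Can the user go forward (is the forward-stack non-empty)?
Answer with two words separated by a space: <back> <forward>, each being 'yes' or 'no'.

Answer: yes no

Derivation:
After 1 (visit(J)): cur=J back=1 fwd=0
After 2 (back): cur=HOME back=0 fwd=1
After 3 (visit(I)): cur=I back=1 fwd=0
After 4 (visit(L)): cur=L back=2 fwd=0
After 5 (back): cur=I back=1 fwd=1
After 6 (forward): cur=L back=2 fwd=0
After 7 (visit(M)): cur=M back=3 fwd=0
After 8 (back): cur=L back=2 fwd=1
After 9 (visit(Q)): cur=Q back=3 fwd=0
After 10 (visit(F)): cur=F back=4 fwd=0
After 11 (back): cur=Q back=3 fwd=1
After 12 (forward): cur=F back=4 fwd=0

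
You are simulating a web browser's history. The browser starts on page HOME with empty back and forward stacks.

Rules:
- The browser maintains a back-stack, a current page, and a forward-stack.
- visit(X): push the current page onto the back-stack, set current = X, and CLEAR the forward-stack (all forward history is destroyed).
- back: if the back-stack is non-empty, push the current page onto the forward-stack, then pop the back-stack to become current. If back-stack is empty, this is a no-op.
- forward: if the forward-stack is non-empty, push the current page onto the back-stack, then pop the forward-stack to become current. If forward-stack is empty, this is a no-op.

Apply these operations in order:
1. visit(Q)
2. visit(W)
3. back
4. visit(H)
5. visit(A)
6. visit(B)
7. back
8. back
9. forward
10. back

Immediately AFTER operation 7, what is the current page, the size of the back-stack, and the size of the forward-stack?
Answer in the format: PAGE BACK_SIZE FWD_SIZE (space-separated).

After 1 (visit(Q)): cur=Q back=1 fwd=0
After 2 (visit(W)): cur=W back=2 fwd=0
After 3 (back): cur=Q back=1 fwd=1
After 4 (visit(H)): cur=H back=2 fwd=0
After 5 (visit(A)): cur=A back=3 fwd=0
After 6 (visit(B)): cur=B back=4 fwd=0
After 7 (back): cur=A back=3 fwd=1

A 3 1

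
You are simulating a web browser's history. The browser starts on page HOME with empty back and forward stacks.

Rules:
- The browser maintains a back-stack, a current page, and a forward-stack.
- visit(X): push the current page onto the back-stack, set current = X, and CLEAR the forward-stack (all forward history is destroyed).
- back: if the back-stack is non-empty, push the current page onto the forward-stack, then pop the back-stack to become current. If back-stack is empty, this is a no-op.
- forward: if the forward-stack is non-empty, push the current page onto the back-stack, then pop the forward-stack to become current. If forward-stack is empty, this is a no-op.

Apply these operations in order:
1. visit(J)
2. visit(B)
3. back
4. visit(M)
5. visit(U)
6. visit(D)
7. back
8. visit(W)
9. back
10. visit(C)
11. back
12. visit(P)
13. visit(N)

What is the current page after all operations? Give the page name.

After 1 (visit(J)): cur=J back=1 fwd=0
After 2 (visit(B)): cur=B back=2 fwd=0
After 3 (back): cur=J back=1 fwd=1
After 4 (visit(M)): cur=M back=2 fwd=0
After 5 (visit(U)): cur=U back=3 fwd=0
After 6 (visit(D)): cur=D back=4 fwd=0
After 7 (back): cur=U back=3 fwd=1
After 8 (visit(W)): cur=W back=4 fwd=0
After 9 (back): cur=U back=3 fwd=1
After 10 (visit(C)): cur=C back=4 fwd=0
After 11 (back): cur=U back=3 fwd=1
After 12 (visit(P)): cur=P back=4 fwd=0
After 13 (visit(N)): cur=N back=5 fwd=0

Answer: N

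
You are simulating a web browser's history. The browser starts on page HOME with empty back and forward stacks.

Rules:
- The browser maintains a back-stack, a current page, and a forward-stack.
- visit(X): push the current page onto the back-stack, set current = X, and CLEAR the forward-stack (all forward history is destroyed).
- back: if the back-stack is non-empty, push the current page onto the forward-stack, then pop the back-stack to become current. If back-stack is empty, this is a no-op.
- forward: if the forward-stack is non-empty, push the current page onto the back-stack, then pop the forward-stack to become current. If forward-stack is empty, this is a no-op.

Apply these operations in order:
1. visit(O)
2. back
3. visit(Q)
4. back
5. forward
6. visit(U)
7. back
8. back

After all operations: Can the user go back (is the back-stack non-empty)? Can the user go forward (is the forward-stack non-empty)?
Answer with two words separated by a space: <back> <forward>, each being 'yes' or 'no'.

After 1 (visit(O)): cur=O back=1 fwd=0
After 2 (back): cur=HOME back=0 fwd=1
After 3 (visit(Q)): cur=Q back=1 fwd=0
After 4 (back): cur=HOME back=0 fwd=1
After 5 (forward): cur=Q back=1 fwd=0
After 6 (visit(U)): cur=U back=2 fwd=0
After 7 (back): cur=Q back=1 fwd=1
After 8 (back): cur=HOME back=0 fwd=2

Answer: no yes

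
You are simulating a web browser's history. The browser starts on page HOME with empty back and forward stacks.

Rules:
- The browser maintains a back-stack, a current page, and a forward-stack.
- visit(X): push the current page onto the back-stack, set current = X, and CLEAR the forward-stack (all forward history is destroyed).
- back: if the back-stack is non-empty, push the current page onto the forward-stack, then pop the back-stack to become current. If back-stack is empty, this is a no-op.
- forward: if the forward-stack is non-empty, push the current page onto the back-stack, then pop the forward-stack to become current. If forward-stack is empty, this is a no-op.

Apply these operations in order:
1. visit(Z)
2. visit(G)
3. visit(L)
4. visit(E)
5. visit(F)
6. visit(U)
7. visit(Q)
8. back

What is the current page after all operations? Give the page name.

Answer: U

Derivation:
After 1 (visit(Z)): cur=Z back=1 fwd=0
After 2 (visit(G)): cur=G back=2 fwd=0
After 3 (visit(L)): cur=L back=3 fwd=0
After 4 (visit(E)): cur=E back=4 fwd=0
After 5 (visit(F)): cur=F back=5 fwd=0
After 6 (visit(U)): cur=U back=6 fwd=0
After 7 (visit(Q)): cur=Q back=7 fwd=0
After 8 (back): cur=U back=6 fwd=1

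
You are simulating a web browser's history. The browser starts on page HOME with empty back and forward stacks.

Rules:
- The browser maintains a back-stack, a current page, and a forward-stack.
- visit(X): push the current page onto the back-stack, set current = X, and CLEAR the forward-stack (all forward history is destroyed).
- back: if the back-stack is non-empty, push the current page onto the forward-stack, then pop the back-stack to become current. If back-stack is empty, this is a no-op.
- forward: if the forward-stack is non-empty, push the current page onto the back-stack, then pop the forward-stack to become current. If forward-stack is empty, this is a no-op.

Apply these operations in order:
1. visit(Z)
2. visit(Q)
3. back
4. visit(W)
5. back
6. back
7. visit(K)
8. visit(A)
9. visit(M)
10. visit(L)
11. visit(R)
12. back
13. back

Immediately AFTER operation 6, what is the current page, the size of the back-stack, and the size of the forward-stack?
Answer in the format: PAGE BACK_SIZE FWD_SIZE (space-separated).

After 1 (visit(Z)): cur=Z back=1 fwd=0
After 2 (visit(Q)): cur=Q back=2 fwd=0
After 3 (back): cur=Z back=1 fwd=1
After 4 (visit(W)): cur=W back=2 fwd=0
After 5 (back): cur=Z back=1 fwd=1
After 6 (back): cur=HOME back=0 fwd=2

HOME 0 2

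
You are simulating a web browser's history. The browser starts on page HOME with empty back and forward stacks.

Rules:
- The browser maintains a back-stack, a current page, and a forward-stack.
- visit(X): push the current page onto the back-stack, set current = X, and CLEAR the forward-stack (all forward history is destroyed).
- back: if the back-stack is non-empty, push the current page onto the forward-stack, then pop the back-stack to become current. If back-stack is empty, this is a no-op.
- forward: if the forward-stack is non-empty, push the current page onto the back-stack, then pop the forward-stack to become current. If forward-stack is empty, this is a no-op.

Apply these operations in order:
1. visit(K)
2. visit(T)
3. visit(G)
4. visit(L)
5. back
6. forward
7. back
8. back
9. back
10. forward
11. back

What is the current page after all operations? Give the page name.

After 1 (visit(K)): cur=K back=1 fwd=0
After 2 (visit(T)): cur=T back=2 fwd=0
After 3 (visit(G)): cur=G back=3 fwd=0
After 4 (visit(L)): cur=L back=4 fwd=0
After 5 (back): cur=G back=3 fwd=1
After 6 (forward): cur=L back=4 fwd=0
After 7 (back): cur=G back=3 fwd=1
After 8 (back): cur=T back=2 fwd=2
After 9 (back): cur=K back=1 fwd=3
After 10 (forward): cur=T back=2 fwd=2
After 11 (back): cur=K back=1 fwd=3

Answer: K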